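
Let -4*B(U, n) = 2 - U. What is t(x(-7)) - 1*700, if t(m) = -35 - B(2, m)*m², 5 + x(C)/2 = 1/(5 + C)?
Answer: -735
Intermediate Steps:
x(C) = -10 + 2/(5 + C)
B(U, n) = -½ + U/4 (B(U, n) = -(2 - U)/4 = -½ + U/4)
t(m) = -35 (t(m) = -35 - (-½ + (¼)*2)*m² = -35 - (-½ + ½)*m² = -35 - 0*m² = -35 - 1*0 = -35 + 0 = -35)
t(x(-7)) - 1*700 = -35 - 1*700 = -35 - 700 = -735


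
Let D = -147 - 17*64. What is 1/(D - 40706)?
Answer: -1/41941 ≈ -2.3843e-5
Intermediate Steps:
D = -1235 (D = -147 - 1088 = -1235)
1/(D - 40706) = 1/(-1235 - 40706) = 1/(-41941) = -1/41941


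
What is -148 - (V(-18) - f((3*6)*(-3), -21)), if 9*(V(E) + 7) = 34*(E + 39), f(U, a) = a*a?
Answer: 662/3 ≈ 220.67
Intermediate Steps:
f(U, a) = a²
V(E) = 421/3 + 34*E/9 (V(E) = -7 + (34*(E + 39))/9 = -7 + (34*(39 + E))/9 = -7 + (1326 + 34*E)/9 = -7 + (442/3 + 34*E/9) = 421/3 + 34*E/9)
-148 - (V(-18) - f((3*6)*(-3), -21)) = -148 - ((421/3 + (34/9)*(-18)) - 1*(-21)²) = -148 - ((421/3 - 68) - 1*441) = -148 - (217/3 - 441) = -148 - 1*(-1106/3) = -148 + 1106/3 = 662/3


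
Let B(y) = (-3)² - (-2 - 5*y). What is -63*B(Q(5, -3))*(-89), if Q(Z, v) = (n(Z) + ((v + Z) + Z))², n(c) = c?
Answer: 4098717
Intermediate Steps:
Q(Z, v) = (v + 3*Z)² (Q(Z, v) = (Z + ((v + Z) + Z))² = (Z + ((Z + v) + Z))² = (Z + (v + 2*Z))² = (v + 3*Z)²)
B(y) = 11 + 5*y (B(y) = 9 + (2 + 5*y) = 11 + 5*y)
-63*B(Q(5, -3))*(-89) = -63*(11 + 5*(-3 + 3*5)²)*(-89) = -63*(11 + 5*(-3 + 15)²)*(-89) = -63*(11 + 5*12²)*(-89) = -63*(11 + 5*144)*(-89) = -63*(11 + 720)*(-89) = -63*731*(-89) = -46053*(-89) = 4098717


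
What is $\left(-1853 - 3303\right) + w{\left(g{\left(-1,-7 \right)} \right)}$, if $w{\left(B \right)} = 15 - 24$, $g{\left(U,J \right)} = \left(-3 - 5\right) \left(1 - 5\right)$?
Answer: $-5165$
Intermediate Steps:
$g{\left(U,J \right)} = 32$ ($g{\left(U,J \right)} = \left(-8\right) \left(-4\right) = 32$)
$w{\left(B \right)} = -9$ ($w{\left(B \right)} = 15 - 24 = -9$)
$\left(-1853 - 3303\right) + w{\left(g{\left(-1,-7 \right)} \right)} = \left(-1853 - 3303\right) - 9 = -5156 - 9 = -5165$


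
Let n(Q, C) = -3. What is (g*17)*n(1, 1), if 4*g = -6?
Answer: 153/2 ≈ 76.500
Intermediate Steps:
g = -3/2 (g = (¼)*(-6) = -3/2 ≈ -1.5000)
(g*17)*n(1, 1) = -3/2*17*(-3) = -51/2*(-3) = 153/2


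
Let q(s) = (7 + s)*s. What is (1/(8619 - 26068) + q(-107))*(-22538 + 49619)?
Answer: 5056139121219/17449 ≈ 2.8977e+8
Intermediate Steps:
q(s) = s*(7 + s)
(1/(8619 - 26068) + q(-107))*(-22538 + 49619) = (1/(8619 - 26068) - 107*(7 - 107))*(-22538 + 49619) = (1/(-17449) - 107*(-100))*27081 = (-1/17449 + 10700)*27081 = (186704299/17449)*27081 = 5056139121219/17449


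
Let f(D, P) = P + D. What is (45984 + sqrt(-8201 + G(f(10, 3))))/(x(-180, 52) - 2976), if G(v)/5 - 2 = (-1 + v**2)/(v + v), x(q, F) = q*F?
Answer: -958/257 - 17*I*sqrt(4771)/160368 ≈ -3.7276 - 0.0073221*I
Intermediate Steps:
f(D, P) = D + P
x(q, F) = F*q
G(v) = 10 + 5*(-1 + v**2)/(2*v) (G(v) = 10 + 5*((-1 + v**2)/(v + v)) = 10 + 5*((-1 + v**2)/((2*v))) = 10 + 5*((-1 + v**2)*(1/(2*v))) = 10 + 5*((-1 + v**2)/(2*v)) = 10 + 5*(-1 + v**2)/(2*v))
(45984 + sqrt(-8201 + G(f(10, 3))))/(x(-180, 52) - 2976) = (45984 + sqrt(-8201 + 5*(-1 + (10 + 3)*(4 + (10 + 3)))/(2*(10 + 3))))/(52*(-180) - 2976) = (45984 + sqrt(-8201 + (5/2)*(-1 + 13*(4 + 13))/13))/(-9360 - 2976) = (45984 + sqrt(-8201 + (5/2)*(1/13)*(-1 + 13*17)))/(-12336) = (45984 + sqrt(-8201 + (5/2)*(1/13)*(-1 + 221)))*(-1/12336) = (45984 + sqrt(-8201 + (5/2)*(1/13)*220))*(-1/12336) = (45984 + sqrt(-8201 + 550/13))*(-1/12336) = (45984 + sqrt(-106063/13))*(-1/12336) = (45984 + 17*I*sqrt(4771)/13)*(-1/12336) = -958/257 - 17*I*sqrt(4771)/160368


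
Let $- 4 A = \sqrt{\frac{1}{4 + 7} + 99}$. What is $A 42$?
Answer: $- \frac{21 \sqrt{11990}}{22} \approx -104.52$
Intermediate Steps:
$A = - \frac{\sqrt{11990}}{44}$ ($A = - \frac{\sqrt{\frac{1}{4 + 7} + 99}}{4} = - \frac{\sqrt{\frac{1}{11} + 99}}{4} = - \frac{\sqrt{\frac{1090}{11}}}{4} = - \frac{\frac{1}{11} \sqrt{11990}}{4} = - \frac{\sqrt{11990}}{44} \approx -2.4886$)
$A 42 = - \frac{\sqrt{11990}}{44} \cdot 42 = - \frac{21 \sqrt{11990}}{22}$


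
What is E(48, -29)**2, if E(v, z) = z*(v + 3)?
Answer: 2187441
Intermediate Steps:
E(v, z) = z*(3 + v)
E(48, -29)**2 = (-29*(3 + 48))**2 = (-29*51)**2 = (-1479)**2 = 2187441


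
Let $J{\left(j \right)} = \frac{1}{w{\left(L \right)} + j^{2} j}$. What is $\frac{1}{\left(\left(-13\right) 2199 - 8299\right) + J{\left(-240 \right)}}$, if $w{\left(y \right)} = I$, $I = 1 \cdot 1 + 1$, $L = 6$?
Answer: $- \frac{13823998}{509911990229} \approx -2.7111 \cdot 10^{-5}$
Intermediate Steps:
$I = 2$ ($I = 1 + 1 = 2$)
$w{\left(y \right)} = 2$
$J{\left(j \right)} = \frac{1}{2 + j^{3}}$ ($J{\left(j \right)} = \frac{1}{2 + j^{2} j} = \frac{1}{2 + j^{3}}$)
$\frac{1}{\left(\left(-13\right) 2199 - 8299\right) + J{\left(-240 \right)}} = \frac{1}{\left(\left(-13\right) 2199 - 8299\right) + \frac{1}{2 + \left(-240\right)^{3}}} = \frac{1}{\left(-28587 - 8299\right) + \frac{1}{2 - 13824000}} = \frac{1}{-36886 + \frac{1}{-13823998}} = \frac{1}{-36886 - \frac{1}{13823998}} = \frac{1}{- \frac{509911990229}{13823998}} = - \frac{13823998}{509911990229}$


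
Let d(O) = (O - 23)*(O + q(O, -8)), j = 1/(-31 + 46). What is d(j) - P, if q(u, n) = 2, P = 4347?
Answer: -988739/225 ≈ -4394.4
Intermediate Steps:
j = 1/15 ≈ 0.066667
d(O) = (-23 + O)*(2 + O) (d(O) = (O - 23)*(O + 2) = (-23 + O)*(2 + O))
d(j) - P = (-46 + (1/15)² - 21*1/15) - 1*4347 = (-46 + 1/225 - 7/5) - 4347 = -10664/225 - 4347 = -988739/225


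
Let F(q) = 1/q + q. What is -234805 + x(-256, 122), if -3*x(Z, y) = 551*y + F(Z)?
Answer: -197473535/768 ≈ -2.5713e+5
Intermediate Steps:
F(q) = q + 1/q
x(Z, y) = -551*y/3 - Z/3 - 1/(3*Z) (x(Z, y) = -(551*y + (Z + 1/Z))/3 = -(Z + 1/Z + 551*y)/3 = -551*y/3 - Z/3 - 1/(3*Z))
-234805 + x(-256, 122) = -234805 + (⅓)*(-1 - 1*(-256)² - 551*(-256)*122)/(-256) = -234805 + (⅓)*(-1/256)*(-1 - 1*65536 + 17208832) = -234805 + (⅓)*(-1/256)*(-1 - 65536 + 17208832) = -234805 + (⅓)*(-1/256)*17143295 = -234805 - 17143295/768 = -197473535/768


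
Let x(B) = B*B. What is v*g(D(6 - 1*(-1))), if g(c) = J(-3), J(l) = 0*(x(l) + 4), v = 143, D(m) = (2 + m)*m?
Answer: 0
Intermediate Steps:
D(m) = m*(2 + m)
x(B) = B²
J(l) = 0 (J(l) = 0*(l² + 4) = 0*(4 + l²) = 0)
g(c) = 0
v*g(D(6 - 1*(-1))) = 143*0 = 0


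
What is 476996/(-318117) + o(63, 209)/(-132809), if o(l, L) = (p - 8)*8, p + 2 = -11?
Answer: -63295918108/42248800653 ≈ -1.4982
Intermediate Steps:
p = -13 (p = -2 - 11 = -13)
o(l, L) = -168 (o(l, L) = (-13 - 8)*8 = -21*8 = -168)
476996/(-318117) + o(63, 209)/(-132809) = 476996/(-318117) - 168/(-132809) = 476996*(-1/318117) - 168*(-1/132809) = -476996/318117 + 168/132809 = -63295918108/42248800653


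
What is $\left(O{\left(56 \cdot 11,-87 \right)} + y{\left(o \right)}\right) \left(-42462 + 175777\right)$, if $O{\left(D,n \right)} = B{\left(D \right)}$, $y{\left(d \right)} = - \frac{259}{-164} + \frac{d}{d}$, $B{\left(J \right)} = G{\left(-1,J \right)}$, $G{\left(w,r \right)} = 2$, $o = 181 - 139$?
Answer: $\frac{100119565}{164} \approx 6.1049 \cdot 10^{5}$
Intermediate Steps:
$o = 42$ ($o = 181 - 139 = 42$)
$B{\left(J \right)} = 2$
$y{\left(d \right)} = \frac{423}{164}$ ($y{\left(d \right)} = \left(-259\right) \left(- \frac{1}{164}\right) + 1 = \frac{259}{164} + 1 = \frac{423}{164}$)
$O{\left(D,n \right)} = 2$
$\left(O{\left(56 \cdot 11,-87 \right)} + y{\left(o \right)}\right) \left(-42462 + 175777\right) = \left(2 + \frac{423}{164}\right) \left(-42462 + 175777\right) = \frac{751}{164} \cdot 133315 = \frac{100119565}{164}$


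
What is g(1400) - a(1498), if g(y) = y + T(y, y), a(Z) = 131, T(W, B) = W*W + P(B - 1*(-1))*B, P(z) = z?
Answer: 3922669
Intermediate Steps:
T(W, B) = W² + B*(1 + B) (T(W, B) = W*W + (B - 1*(-1))*B = W² + (B + 1)*B = W² + (1 + B)*B = W² + B*(1 + B))
g(y) = y + y² + y*(1 + y) (g(y) = y + (y² + y*(1 + y)) = y + y² + y*(1 + y))
g(1400) - a(1498) = 2*1400*(1 + 1400) - 1*131 = 2*1400*1401 - 131 = 3922800 - 131 = 3922669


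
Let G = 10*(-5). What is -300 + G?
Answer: -350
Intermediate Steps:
G = -50
-300 + G = -300 - 50 = -350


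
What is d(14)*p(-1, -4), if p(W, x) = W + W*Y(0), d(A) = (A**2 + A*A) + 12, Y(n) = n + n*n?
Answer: -404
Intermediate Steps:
Y(n) = n + n**2
d(A) = 12 + 2*A**2 (d(A) = (A**2 + A**2) + 12 = 2*A**2 + 12 = 12 + 2*A**2)
p(W, x) = W (p(W, x) = W + W*(0*(1 + 0)) = W + W*(0*1) = W + W*0 = W + 0 = W)
d(14)*p(-1, -4) = (12 + 2*14**2)*(-1) = (12 + 2*196)*(-1) = (12 + 392)*(-1) = 404*(-1) = -404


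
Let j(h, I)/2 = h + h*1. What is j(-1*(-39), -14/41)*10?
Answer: 1560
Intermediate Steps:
j(h, I) = 4*h (j(h, I) = 2*(h + h*1) = 2*(h + h) = 2*(2*h) = 4*h)
j(-1*(-39), -14/41)*10 = (4*(-1*(-39)))*10 = (4*39)*10 = 156*10 = 1560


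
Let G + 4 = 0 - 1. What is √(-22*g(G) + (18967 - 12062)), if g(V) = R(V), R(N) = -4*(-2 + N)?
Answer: √6289 ≈ 79.303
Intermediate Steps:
G = -5 (G = -4 + (0 - 1) = -4 - 1 = -5)
R(N) = 8 - 4*N
g(V) = 8 - 4*V
√(-22*g(G) + (18967 - 12062)) = √(-22*(8 - 4*(-5)) + (18967 - 12062)) = √(-22*(8 + 20) + 6905) = √(-22*28 + 6905) = √(-616 + 6905) = √6289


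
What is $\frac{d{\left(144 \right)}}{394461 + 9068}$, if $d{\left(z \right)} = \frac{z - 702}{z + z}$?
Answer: $- \frac{31}{6456464} \approx -4.8014 \cdot 10^{-6}$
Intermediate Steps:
$d{\left(z \right)} = \frac{-702 + z}{2 z}$
$\frac{d{\left(144 \right)}}{394461 + 9068} = \frac{\frac{1}{2} \cdot \frac{1}{144} \left(-702 + 144\right)}{394461 + 9068} = \frac{\frac{1}{2} \cdot \frac{1}{144} \left(-558\right)}{403529} = \left(- \frac{31}{16}\right) \frac{1}{403529} = - \frac{31}{6456464}$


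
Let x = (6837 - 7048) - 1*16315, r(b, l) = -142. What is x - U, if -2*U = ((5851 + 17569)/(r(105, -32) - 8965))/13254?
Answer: -997378628669/60352089 ≈ -16526.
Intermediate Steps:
x = -16526 (x = -211 - 16315 = -16526)
U = 5855/60352089 (U = -(5851 + 17569)/(-142 - 8965)/(2*13254) = -23420/(-9107)/(2*13254) = -23420*(-1/9107)/(2*13254) = -(-11710)/(9107*13254) = -½*(-11710/60352089) = 5855/60352089 ≈ 9.7014e-5)
x - U = -16526 - 1*5855/60352089 = -16526 - 5855/60352089 = -997378628669/60352089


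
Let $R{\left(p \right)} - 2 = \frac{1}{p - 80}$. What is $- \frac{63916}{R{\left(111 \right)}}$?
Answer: $- \frac{1981396}{63} \approx -31451.0$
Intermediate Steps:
$R{\left(p \right)} = 2 + \frac{1}{-80 + p}$ ($R{\left(p \right)} = 2 + \frac{1}{p - 80} = 2 + \frac{1}{-80 + p}$)
$- \frac{63916}{R{\left(111 \right)}} = - \frac{63916}{\frac{1}{-80 + 111} \left(-159 + 2 \cdot 111\right)} = - \frac{63916}{\frac{1}{31} \left(-159 + 222\right)} = - \frac{63916}{\frac{1}{31} \cdot 63} = - \frac{63916}{\frac{63}{31}} = \left(-63916\right) \frac{31}{63} = - \frac{1981396}{63}$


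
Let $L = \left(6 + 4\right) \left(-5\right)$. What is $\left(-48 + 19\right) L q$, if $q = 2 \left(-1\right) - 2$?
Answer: $-5800$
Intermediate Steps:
$L = -50$ ($L = 10 \left(-5\right) = -50$)
$q = -4$ ($q = -2 - 2 = -4$)
$\left(-48 + 19\right) L q = \left(-48 + 19\right) \left(-50\right) \left(-4\right) = \left(-29\right) \left(-50\right) \left(-4\right) = 1450 \left(-4\right) = -5800$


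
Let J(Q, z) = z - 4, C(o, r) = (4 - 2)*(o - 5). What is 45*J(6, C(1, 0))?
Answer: -540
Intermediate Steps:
C(o, r) = -10 + 2*o (C(o, r) = 2*(-5 + o) = -10 + 2*o)
J(Q, z) = -4 + z
45*J(6, C(1, 0)) = 45*(-4 + (-10 + 2*1)) = 45*(-4 + (-10 + 2)) = 45*(-4 - 8) = 45*(-12) = -540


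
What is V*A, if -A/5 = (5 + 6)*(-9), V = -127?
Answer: -62865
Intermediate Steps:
A = 495 (A = -5*(5 + 6)*(-9) = -55*(-9) = -5*(-99) = 495)
V*A = -127*495 = -62865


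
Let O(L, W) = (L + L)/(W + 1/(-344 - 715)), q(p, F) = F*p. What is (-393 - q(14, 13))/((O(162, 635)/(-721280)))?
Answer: 69723757376000/85779 ≈ 8.1283e+8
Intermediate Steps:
O(L, W) = 2*L/(-1/1059 + W) (O(L, W) = (2*L)/(W + 1/(-1059)) = (2*L)/(W - 1/1059) = (2*L)/(-1/1059 + W) = 2*L/(-1/1059 + W))
(-393 - q(14, 13))/((O(162, 635)/(-721280))) = (-393 - 13*14)/(((2118*162/(-1 + 1059*635))/(-721280))) = (-393 - 1*182)/(((2118*162/(-1 + 672465))*(-1/721280))) = (-393 - 182)/(((2118*162/672464)*(-1/721280))) = -575/((2118*162*(1/672464))*(-1/721280)) = -575/((85779/168116)*(-1/721280)) = -575/(-85779/121258708480) = -575*(-121258708480/85779) = 69723757376000/85779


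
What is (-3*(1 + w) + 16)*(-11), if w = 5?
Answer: 22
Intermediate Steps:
(-3*(1 + w) + 16)*(-11) = (-3*(1 + 5) + 16)*(-11) = (-3*6 + 16)*(-11) = (-18 + 16)*(-11) = -2*(-11) = 22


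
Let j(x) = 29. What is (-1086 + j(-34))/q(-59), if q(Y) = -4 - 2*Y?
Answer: -1057/114 ≈ -9.2719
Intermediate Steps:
(-1086 + j(-34))/q(-59) = (-1086 + 29)/(-4 - 2*(-59)) = -1057/(-4 + 118) = -1057/114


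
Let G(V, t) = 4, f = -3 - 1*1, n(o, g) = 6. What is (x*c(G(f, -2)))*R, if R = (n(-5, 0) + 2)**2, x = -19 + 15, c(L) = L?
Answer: -1024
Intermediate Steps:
f = -4 (f = -3 - 1 = -4)
x = -4
R = 64 (R = (6 + 2)**2 = 8**2 = 64)
(x*c(G(f, -2)))*R = -4*4*64 = -16*64 = -1024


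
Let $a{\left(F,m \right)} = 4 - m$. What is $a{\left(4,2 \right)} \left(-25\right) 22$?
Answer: $-1100$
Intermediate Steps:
$a{\left(4,2 \right)} \left(-25\right) 22 = \left(4 - 2\right) \left(-25\right) 22 = 2 \left(-25\right) 22 = \left(-50\right) 22 = -1100$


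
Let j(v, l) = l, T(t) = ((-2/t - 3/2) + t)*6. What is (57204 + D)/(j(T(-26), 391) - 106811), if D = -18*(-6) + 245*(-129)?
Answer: -25707/106420 ≈ -0.24156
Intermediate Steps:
T(t) = -9 - 12/t + 6*t (T(t) = ((-2/t - 3*½) + t)*6 = ((-2/t - 3/2) + t)*6 = ((-3/2 - 2/t) + t)*6 = (-3/2 + t - 2/t)*6 = -9 - 12/t + 6*t)
D = -31497 (D = 108 - 31605 = -31497)
(57204 + D)/(j(T(-26), 391) - 106811) = (57204 - 31497)/(391 - 106811) = 25707/(-106420) = 25707*(-1/106420) = -25707/106420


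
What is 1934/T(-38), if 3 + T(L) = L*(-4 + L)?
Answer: 1934/1593 ≈ 1.2141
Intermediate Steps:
T(L) = -3 + L*(-4 + L)
1934/T(-38) = 1934/(-3 + (-38)**2 - 4*(-38)) = 1934/(-3 + 1444 + 152) = 1934/1593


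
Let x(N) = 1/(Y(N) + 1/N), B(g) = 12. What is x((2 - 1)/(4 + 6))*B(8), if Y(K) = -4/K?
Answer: -2/5 ≈ -0.40000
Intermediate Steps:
x(N) = -N/3 (x(N) = 1/(-4/N + 1/N) = 1/(-3/N) = -N/3)
x((2 - 1)/(4 + 6))*B(8) = -(2 - 1)/(3*(4 + 6))*12 = -1/(3*10)*12 = -1/3*1/10*12 = -1/30*12 = -2/5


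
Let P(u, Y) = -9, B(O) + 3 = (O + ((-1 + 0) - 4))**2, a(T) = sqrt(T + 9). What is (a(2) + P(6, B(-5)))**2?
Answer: (9 - sqrt(11))**2 ≈ 32.301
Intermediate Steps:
a(T) = sqrt(9 + T)
B(O) = -3 + (-5 + O)**2 (B(O) = -3 + (O + ((-1 + 0) - 4))**2 = -3 + (O + (-1 - 4))**2 = -3 + (O - 5)**2 = -3 + (-5 + O)**2)
(a(2) + P(6, B(-5)))**2 = (sqrt(9 + 2) - 9)**2 = (sqrt(11) - 9)**2 = (-9 + sqrt(11))**2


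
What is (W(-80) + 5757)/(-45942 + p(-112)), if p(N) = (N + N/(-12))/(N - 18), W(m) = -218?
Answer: -1080105/8958536 ≈ -0.12057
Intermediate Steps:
p(N) = 11*N/(12*(-18 + N)) (p(N) = (N + N*(-1/12))/(-18 + N) = (N - N/12)/(-18 + N) = (11*N/12)/(-18 + N) = 11*N/(12*(-18 + N)))
(W(-80) + 5757)/(-45942 + p(-112)) = (-218 + 5757)/(-45942 + (11/12)*(-112)/(-18 - 112)) = 5539/(-45942 + (11/12)*(-112)/(-130)) = 5539/(-45942 + (11/12)*(-112)*(-1/130)) = 5539/(-45942 + 154/195) = 5539/(-8958536/195) = 5539*(-195/8958536) = -1080105/8958536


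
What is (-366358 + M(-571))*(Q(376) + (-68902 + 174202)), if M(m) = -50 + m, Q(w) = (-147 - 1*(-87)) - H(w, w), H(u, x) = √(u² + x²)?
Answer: -38620869960 + 137984104*√2 ≈ -3.8426e+10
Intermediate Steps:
Q(w) = -60 - √2*√(w²) (Q(w) = (-147 - 1*(-87)) - √(w² + w²) = (-147 + 87) - √(2*w²) = -60 - √2*√(w²))
(-366358 + M(-571))*(Q(376) + (-68902 + 174202)) = (-366358 + (-50 - 571))*((-60 - √2*√(376²)) + (-68902 + 174202)) = (-366358 - 621)*((-60 - √2*√141376) + 105300) = -366979*((-60 - 1*√2*376) + 105300) = -366979*((-60 - 376*√2) + 105300) = -366979*(105240 - 376*√2) = -38620869960 + 137984104*√2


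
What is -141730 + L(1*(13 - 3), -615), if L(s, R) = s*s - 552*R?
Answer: 197850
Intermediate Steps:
L(s, R) = s² - 552*R
-141730 + L(1*(13 - 3), -615) = -141730 + ((1*(13 - 3))² - 552*(-615)) = -141730 + ((1*10)² + 339480) = -141730 + (10² + 339480) = -141730 + (100 + 339480) = -141730 + 339580 = 197850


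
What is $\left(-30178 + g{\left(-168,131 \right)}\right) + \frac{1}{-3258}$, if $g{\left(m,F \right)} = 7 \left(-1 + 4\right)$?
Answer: $- \frac{98251507}{3258} \approx -30157.0$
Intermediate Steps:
$g{\left(m,F \right)} = 21$ ($g{\left(m,F \right)} = 7 \cdot 3 = 21$)
$\left(-30178 + g{\left(-168,131 \right)}\right) + \frac{1}{-3258} = \left(-30178 + 21\right) + \frac{1}{-3258} = -30157 - \frac{1}{3258} = - \frac{98251507}{3258}$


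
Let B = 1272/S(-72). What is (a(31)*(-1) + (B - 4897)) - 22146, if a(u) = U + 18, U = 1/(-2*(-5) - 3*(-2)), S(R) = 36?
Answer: -1297235/48 ≈ -27026.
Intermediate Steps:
B = 106/3 (B = 1272/36 = 1272*(1/36) = 106/3 ≈ 35.333)
U = 1/16 (U = 1/(10 + 6) = 1/16 ≈ 0.062500)
a(u) = 289/16 (a(u) = 1/16 + 18 = 289/16)
(a(31)*(-1) + (B - 4897)) - 22146 = ((289/16)*(-1) + (106/3 - 4897)) - 22146 = (-289/16 - 14585/3) - 22146 = -234227/48 - 22146 = -1297235/48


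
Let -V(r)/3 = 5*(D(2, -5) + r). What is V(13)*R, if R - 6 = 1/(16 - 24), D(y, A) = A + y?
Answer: -3525/4 ≈ -881.25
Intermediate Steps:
V(r) = 45 - 15*r (V(r) = -15*((-5 + 2) + r) = -15*(-3 + r) = -3*(-15 + 5*r) = 45 - 15*r)
R = 47/8 (R = 6 + 1/(16 - 24) = 6 + 1/(-8) = 6 - ⅛ = 47/8 ≈ 5.8750)
V(13)*R = (45 - 15*13)*(47/8) = (45 - 195)*(47/8) = -150*47/8 = -3525/4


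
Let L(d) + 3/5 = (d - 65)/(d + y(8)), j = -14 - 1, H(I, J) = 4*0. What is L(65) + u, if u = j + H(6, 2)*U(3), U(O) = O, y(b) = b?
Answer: -78/5 ≈ -15.600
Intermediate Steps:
H(I, J) = 0
j = -15
L(d) = -⅗ + (-65 + d)/(8 + d) (L(d) = -⅗ + (d - 65)/(d + 8) = -⅗ + (-65 + d)/(8 + d))
u = -15 (u = -15 + 0*3 = -15 + 0 = -15)
L(65) + u = (-349 + 2*65)/(5*(8 + 65)) - 15 = (⅕)*(-349 + 130)/73 - 15 = (⅕)*(1/73)*(-219) - 15 = -⅗ - 15 = -78/5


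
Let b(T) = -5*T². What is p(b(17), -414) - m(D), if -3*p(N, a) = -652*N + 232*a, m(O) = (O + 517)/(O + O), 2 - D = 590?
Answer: -110556045/392 ≈ -2.8203e+5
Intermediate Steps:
D = -588 (D = 2 - 1*590 = 2 - 590 = -588)
m(O) = (517 + O)/(2*O) (m(O) = (517 + O)/((2*O)) = (517 + O)*(1/(2*O)) = (517 + O)/(2*O))
p(N, a) = -232*a/3 + 652*N/3 (p(N, a) = -(-652*N + 232*a)/3 = -232*a/3 + 652*N/3)
p(b(17), -414) - m(D) = (-232/3*(-414) + 652*(-5*17²)/3) - (517 - 588)/(2*(-588)) = (32016 + 652*(-5*289)/3) - (-1)*(-71)/(2*588) = (32016 + (652/3)*(-1445)) - 1*71/1176 = (32016 - 942140/3) - 71/1176 = -846092/3 - 71/1176 = -110556045/392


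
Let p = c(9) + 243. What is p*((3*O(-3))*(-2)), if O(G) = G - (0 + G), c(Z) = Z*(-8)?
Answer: 0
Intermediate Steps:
c(Z) = -8*Z
O(G) = 0 (O(G) = G - G = 0)
p = 171 (p = -8*9 + 243 = -72 + 243 = 171)
p*((3*O(-3))*(-2)) = 171*((3*0)*(-2)) = 171*(0*(-2)) = 171*0 = 0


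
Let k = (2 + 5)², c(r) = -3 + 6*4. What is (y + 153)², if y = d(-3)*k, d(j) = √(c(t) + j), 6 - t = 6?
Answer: 66627 + 44982*√2 ≈ 1.3024e+5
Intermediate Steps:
t = 0 (t = 6 - 1*6 = 6 - 6 = 0)
c(r) = 21 (c(r) = -3 + 24 = 21)
d(j) = √(21 + j)
k = 49 (k = 7² = 49)
y = 147*√2 (y = √(21 - 3)*49 = √18*49 = (3*√2)*49 = 147*√2 ≈ 207.89)
(y + 153)² = (147*√2 + 153)² = (153 + 147*√2)²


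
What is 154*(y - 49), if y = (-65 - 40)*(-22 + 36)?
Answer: -233926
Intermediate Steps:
y = -1470 (y = -105*14 = -1470)
154*(y - 49) = 154*(-1470 - 49) = 154*(-1519) = -233926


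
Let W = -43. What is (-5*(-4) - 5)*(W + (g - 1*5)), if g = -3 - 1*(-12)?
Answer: -585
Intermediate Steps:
g = 9 (g = -3 + 12 = 9)
(-5*(-4) - 5)*(W + (g - 1*5)) = (-5*(-4) - 5)*(-43 + (9 - 1*5)) = (20 - 5)*(-43 + (9 - 5)) = 15*(-43 + 4) = 15*(-39) = -585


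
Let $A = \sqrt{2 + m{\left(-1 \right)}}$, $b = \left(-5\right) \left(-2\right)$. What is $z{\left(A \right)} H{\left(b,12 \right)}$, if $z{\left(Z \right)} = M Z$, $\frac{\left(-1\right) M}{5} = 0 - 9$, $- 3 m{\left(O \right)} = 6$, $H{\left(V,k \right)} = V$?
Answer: $0$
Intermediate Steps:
$b = 10$
$m{\left(O \right)} = -2$ ($m{\left(O \right)} = \left(- \frac{1}{3}\right) 6 = -2$)
$M = 45$ ($M = - 5 \left(0 - 9\right) = \left(-5\right) \left(-9\right) = 45$)
$A = 0$ ($A = \sqrt{2 - 2} = \sqrt{0} = 0$)
$z{\left(Z \right)} = 45 Z$
$z{\left(A \right)} H{\left(b,12 \right)} = 45 \cdot 0 \cdot 10 = 0 \cdot 10 = 0$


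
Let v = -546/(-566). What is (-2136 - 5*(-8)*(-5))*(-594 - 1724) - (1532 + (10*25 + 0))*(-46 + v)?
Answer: 1555113574/283 ≈ 5.4951e+6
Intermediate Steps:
v = 273/283 (v = -546*(-1/566) = 273/283 ≈ 0.96466)
(-2136 - 5*(-8)*(-5))*(-594 - 1724) - (1532 + (10*25 + 0))*(-46 + v) = (-2136 - 5*(-8)*(-5))*(-594 - 1724) - (1532 + (10*25 + 0))*(-46 + 273/283) = (-2136 + 40*(-5))*(-2318) - (1532 + (250 + 0))*(-12745)/283 = (-2136 - 200)*(-2318) - (1532 + 250)*(-12745)/283 = -2336*(-2318) - 1782*(-12745)/283 = 5414848 - 1*(-22711590/283) = 5414848 + 22711590/283 = 1555113574/283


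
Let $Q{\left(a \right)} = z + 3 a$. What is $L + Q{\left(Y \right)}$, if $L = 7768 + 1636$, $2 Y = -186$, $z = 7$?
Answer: $9132$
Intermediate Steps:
$Y = -93$ ($Y = \frac{1}{2} \left(-186\right) = -93$)
$Q{\left(a \right)} = 7 + 3 a$
$L = 9404$
$L + Q{\left(Y \right)} = 9404 + \left(7 + 3 \left(-93\right)\right) = 9404 + \left(7 - 279\right) = 9404 - 272 = 9132$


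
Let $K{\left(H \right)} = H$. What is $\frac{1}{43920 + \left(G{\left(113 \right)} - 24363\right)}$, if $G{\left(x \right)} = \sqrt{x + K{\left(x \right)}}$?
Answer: $\frac{19557}{382476023} - \frac{\sqrt{226}}{382476023} \approx 5.1093 \cdot 10^{-5}$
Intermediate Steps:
$G{\left(x \right)} = \sqrt{2} \sqrt{x}$ ($G{\left(x \right)} = \sqrt{x + x} = \sqrt{2 x} = \sqrt{2} \sqrt{x}$)
$\frac{1}{43920 + \left(G{\left(113 \right)} - 24363\right)} = \frac{1}{43920 - \left(24363 - \sqrt{2} \sqrt{113}\right)} = \frac{1}{43920 - \left(24363 - \sqrt{226}\right)} = \frac{1}{19557 + \sqrt{226}}$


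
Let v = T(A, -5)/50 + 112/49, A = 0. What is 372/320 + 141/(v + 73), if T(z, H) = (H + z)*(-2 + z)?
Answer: 320253/105680 ≈ 3.0304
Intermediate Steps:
T(z, H) = (-2 + z)*(H + z)
v = 87/35 (v = (0**2 - 2*(-5) - 2*0 - 5*0)/50 + 112/49 = (0 + 10 + 0 + 0)*(1/50) + 112*(1/49) = 10*(1/50) + 16/7 = 1/5 + 16/7 = 87/35 ≈ 2.4857)
372/320 + 141/(v + 73) = 372/320 + 141/(87/35 + 73) = 372*(1/320) + 141/(2642/35) = 93/80 + 141*(35/2642) = 93/80 + 4935/2642 = 320253/105680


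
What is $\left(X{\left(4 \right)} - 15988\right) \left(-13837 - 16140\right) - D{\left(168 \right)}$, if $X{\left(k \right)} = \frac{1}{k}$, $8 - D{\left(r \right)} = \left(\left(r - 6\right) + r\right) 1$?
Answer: $\frac{1917060415}{4} \approx 4.7927 \cdot 10^{8}$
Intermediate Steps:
$D{\left(r \right)} = 14 - 2 r$ ($D{\left(r \right)} = 8 - \left(\left(r - 6\right) + r\right) 1 = 8 - \left(\left(-6 + r\right) + r\right) 1 = 8 - \left(-6 + 2 r\right) 1 = 8 - \left(-6 + 2 r\right) = 14 - 2 r$)
$\left(X{\left(4 \right)} - 15988\right) \left(-13837 - 16140\right) - D{\left(168 \right)} = \left(\frac{1}{4} - 15988\right) \left(-13837 - 16140\right) - \left(14 - 336\right) = \left(\frac{1}{4} - 15988\right) \left(-29977\right) - \left(14 - 336\right) = \left(- \frac{63951}{4}\right) \left(-29977\right) - -322 = \frac{1917059127}{4} + 322 = \frac{1917060415}{4}$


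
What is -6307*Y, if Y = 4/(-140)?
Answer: 901/5 ≈ 180.20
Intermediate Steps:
Y = -1/35 (Y = -1/140*4 = -1/35 ≈ -0.028571)
-6307*Y = -6307*(-1/35) = 901/5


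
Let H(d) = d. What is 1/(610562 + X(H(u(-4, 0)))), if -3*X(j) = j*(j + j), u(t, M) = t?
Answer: 3/1831654 ≈ 1.6379e-6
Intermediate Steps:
X(j) = -2*j**2/3 (X(j) = -j*(j + j)/3 = -j*2*j/3 = -2*j**2/3)
1/(610562 + X(H(u(-4, 0)))) = 1/(610562 - 2/3*(-4)**2) = 1/(610562 - 2/3*16) = 1/(610562 - 32/3) = 1/(1831654/3) = 3/1831654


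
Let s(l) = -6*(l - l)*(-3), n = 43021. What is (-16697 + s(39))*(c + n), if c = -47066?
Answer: 67539365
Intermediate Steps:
s(l) = 0 (s(l) = -6*0*(-3) = 0*(-3) = 0)
(-16697 + s(39))*(c + n) = (-16697 + 0)*(-47066 + 43021) = -16697*(-4045) = 67539365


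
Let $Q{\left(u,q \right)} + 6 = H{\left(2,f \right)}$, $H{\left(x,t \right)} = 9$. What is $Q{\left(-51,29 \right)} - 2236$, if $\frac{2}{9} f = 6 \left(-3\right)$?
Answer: $-2233$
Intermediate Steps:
$f = -81$ ($f = \frac{9 \cdot 6 \left(-3\right)}{2} = \frac{9}{2} \left(-18\right) = -81$)
$Q{\left(u,q \right)} = 3$ ($Q{\left(u,q \right)} = -6 + 9 = 3$)
$Q{\left(-51,29 \right)} - 2236 = 3 - 2236 = -2233$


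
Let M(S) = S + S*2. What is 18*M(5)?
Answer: 270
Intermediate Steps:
M(S) = 3*S (M(S) = S + 2*S = 3*S)
18*M(5) = 18*(3*5) = 18*15 = 270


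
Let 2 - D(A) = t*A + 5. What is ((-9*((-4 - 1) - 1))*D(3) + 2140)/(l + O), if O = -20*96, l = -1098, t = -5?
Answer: -1394/1509 ≈ -0.92379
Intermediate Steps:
D(A) = -3 + 5*A (D(A) = 2 - (-5*A + 5) = 2 - (5 - 5*A) = 2 + (-5 + 5*A) = -3 + 5*A)
O = -1920
((-9*((-4 - 1) - 1))*D(3) + 2140)/(l + O) = ((-9*((-4 - 1) - 1))*(-3 + 5*3) + 2140)/(-1098 - 1920) = ((-9*(-5 - 1))*(-3 + 15) + 2140)/(-3018) = (-9*(-6)*12 + 2140)*(-1/3018) = (54*12 + 2140)*(-1/3018) = (648 + 2140)*(-1/3018) = 2788*(-1/3018) = -1394/1509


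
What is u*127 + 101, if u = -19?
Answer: -2312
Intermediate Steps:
u*127 + 101 = -19*127 + 101 = -2413 + 101 = -2312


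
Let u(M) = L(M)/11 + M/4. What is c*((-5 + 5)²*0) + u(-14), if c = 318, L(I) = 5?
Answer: -67/22 ≈ -3.0455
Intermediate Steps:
u(M) = 5/11 + M/4
c*((-5 + 5)²*0) + u(-14) = 318*((-5 + 5)²*0) + (5/11 + (¼)*(-14)) = 318*(0²*0) + (5/11 - 7/2) = 318*(0*0) - 67/22 = 318*0 - 67/22 = 0 - 67/22 = -67/22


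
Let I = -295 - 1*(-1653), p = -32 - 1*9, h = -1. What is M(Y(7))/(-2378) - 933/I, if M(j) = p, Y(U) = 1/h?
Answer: -13189/19691 ≈ -0.66980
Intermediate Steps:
Y(U) = -1 (Y(U) = 1/(-1) = -1)
p = -41 (p = -32 - 9 = -41)
M(j) = -41
I = 1358 (I = -295 + 1653 = 1358)
M(Y(7))/(-2378) - 933/I = -41/(-2378) - 933/1358 = -41*(-1/2378) - 933*1/1358 = 1/58 - 933/1358 = -13189/19691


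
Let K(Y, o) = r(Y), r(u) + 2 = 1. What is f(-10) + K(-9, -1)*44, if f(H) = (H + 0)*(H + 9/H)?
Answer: 65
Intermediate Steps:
r(u) = -1 (r(u) = -2 + 1 = -1)
f(H) = H*(H + 9/H)
K(Y, o) = -1
f(-10) + K(-9, -1)*44 = (9 + (-10)**2) - 1*44 = (9 + 100) - 44 = 109 - 44 = 65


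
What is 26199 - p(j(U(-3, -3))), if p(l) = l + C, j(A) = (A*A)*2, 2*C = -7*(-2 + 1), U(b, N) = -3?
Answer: 52355/2 ≈ 26178.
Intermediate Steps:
C = 7/2 (C = (-7*(-2 + 1))/2 = (-7*(-1))/2 = (½)*7 = 7/2 ≈ 3.5000)
j(A) = 2*A² (j(A) = A²*2 = 2*A²)
p(l) = 7/2 + l (p(l) = l + 7/2 = 7/2 + l)
26199 - p(j(U(-3, -3))) = 26199 - (7/2 + 2*(-3)²) = 26199 - (7/2 + 2*9) = 26199 - (7/2 + 18) = 26199 - 1*43/2 = 26199 - 43/2 = 52355/2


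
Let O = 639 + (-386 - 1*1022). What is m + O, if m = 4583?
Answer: 3814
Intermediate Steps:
O = -769 (O = 639 + (-386 - 1022) = 639 - 1408 = -769)
m + O = 4583 - 769 = 3814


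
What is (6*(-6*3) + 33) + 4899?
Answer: 4824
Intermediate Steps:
(6*(-6*3) + 33) + 4899 = (6*(-18) + 33) + 4899 = (-108 + 33) + 4899 = -75 + 4899 = 4824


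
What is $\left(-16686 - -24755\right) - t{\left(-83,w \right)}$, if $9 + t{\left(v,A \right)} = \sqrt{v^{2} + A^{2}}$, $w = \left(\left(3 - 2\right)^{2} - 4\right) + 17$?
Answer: $8078 - \sqrt{7085} \approx 7993.8$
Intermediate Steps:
$w = 14$ ($w = \left(1^{2} - 4\right) + 17 = \left(1 - 4\right) + 17 = -3 + 17 = 14$)
$t{\left(v,A \right)} = -9 + \sqrt{A^{2} + v^{2}}$ ($t{\left(v,A \right)} = -9 + \sqrt{v^{2} + A^{2}} = -9 + \sqrt{A^{2} + v^{2}}$)
$\left(-16686 - -24755\right) - t{\left(-83,w \right)} = \left(-16686 - -24755\right) - \left(-9 + \sqrt{14^{2} + \left(-83\right)^{2}}\right) = \left(-16686 + 24755\right) - \left(-9 + \sqrt{196 + 6889}\right) = 8069 - \left(-9 + \sqrt{7085}\right) = 8069 + \left(9 - \sqrt{7085}\right) = 8078 - \sqrt{7085}$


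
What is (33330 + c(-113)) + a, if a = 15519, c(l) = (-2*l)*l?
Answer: 23311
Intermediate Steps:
c(l) = -2*l**2
(33330 + c(-113)) + a = (33330 - 2*(-113)**2) + 15519 = (33330 - 2*12769) + 15519 = (33330 - 25538) + 15519 = 7792 + 15519 = 23311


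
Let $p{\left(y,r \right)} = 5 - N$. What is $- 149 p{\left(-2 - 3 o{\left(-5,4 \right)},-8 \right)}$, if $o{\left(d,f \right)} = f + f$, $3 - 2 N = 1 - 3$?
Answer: $- \frac{745}{2} \approx -372.5$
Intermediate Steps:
$N = \frac{5}{2}$ ($N = \frac{3}{2} - \frac{1 - 3}{2} = \frac{3}{2} - -1 = \frac{3}{2} + 1 = \frac{5}{2} \approx 2.5$)
$o{\left(d,f \right)} = 2 f$
$p{\left(y,r \right)} = \frac{5}{2}$ ($p{\left(y,r \right)} = 5 - \frac{5}{2} = \frac{5}{2}$)
$- 149 p{\left(-2 - 3 o{\left(-5,4 \right)},-8 \right)} = \left(-149\right) \frac{5}{2} = - \frac{745}{2}$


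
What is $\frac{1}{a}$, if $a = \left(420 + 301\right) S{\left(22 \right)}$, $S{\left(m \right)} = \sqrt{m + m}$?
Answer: $\frac{\sqrt{11}}{15862} \approx 0.00020909$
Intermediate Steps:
$S{\left(m \right)} = \sqrt{2} \sqrt{m}$ ($S{\left(m \right)} = \sqrt{2 m} = \sqrt{2} \sqrt{m}$)
$a = 1442 \sqrt{11}$ ($a = \left(420 + 301\right) \sqrt{2} \sqrt{22} = 721 \cdot 2 \sqrt{11} = 1442 \sqrt{11} \approx 4782.6$)
$\frac{1}{a} = \frac{1}{1442 \sqrt{11}} = \frac{\sqrt{11}}{15862}$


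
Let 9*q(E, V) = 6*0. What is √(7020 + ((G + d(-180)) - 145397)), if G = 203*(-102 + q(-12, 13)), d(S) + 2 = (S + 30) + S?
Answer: I*√159415 ≈ 399.27*I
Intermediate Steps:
q(E, V) = 0 (q(E, V) = (6*0)/9 = (⅑)*0 = 0)
d(S) = 28 + 2*S (d(S) = -2 + ((S + 30) + S) = -2 + ((30 + S) + S) = -2 + (30 + 2*S) = 28 + 2*S)
G = -20706 (G = 203*(-102 + 0) = 203*(-102) = -20706)
√(7020 + ((G + d(-180)) - 145397)) = √(7020 + ((-20706 + (28 + 2*(-180))) - 145397)) = √(7020 + ((-20706 + (28 - 360)) - 145397)) = √(7020 + ((-20706 - 332) - 145397)) = √(7020 + (-21038 - 145397)) = √(7020 - 166435) = √(-159415) = I*√159415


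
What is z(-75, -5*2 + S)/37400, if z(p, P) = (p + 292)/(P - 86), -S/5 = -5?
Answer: -217/2655400 ≈ -8.1720e-5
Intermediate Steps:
S = 25 (S = -5*(-5) = 25)
z(p, P) = (292 + p)/(-86 + P)
z(-75, -5*2 + S)/37400 = ((292 - 75)/(-86 + (-5*2 + 25)))/37400 = (217/(-86 + (-10 + 25)))*(1/37400) = (217/(-86 + 15))*(1/37400) = (217/(-71))*(1/37400) = -1/71*217*(1/37400) = -217/71*1/37400 = -217/2655400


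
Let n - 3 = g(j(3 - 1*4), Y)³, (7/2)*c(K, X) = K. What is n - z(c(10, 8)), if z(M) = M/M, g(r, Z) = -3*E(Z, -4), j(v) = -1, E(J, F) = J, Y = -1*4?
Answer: 1730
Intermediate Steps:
Y = -4
c(K, X) = 2*K/7
g(r, Z) = -3*Z
z(M) = 1
n = 1731 (n = 3 + (-3*(-4))³ = 3 + 12³ = 3 + 1728 = 1731)
n - z(c(10, 8)) = 1731 - 1*1 = 1731 - 1 = 1730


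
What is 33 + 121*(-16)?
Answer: -1903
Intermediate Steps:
33 + 121*(-16) = 33 - 1936 = -1903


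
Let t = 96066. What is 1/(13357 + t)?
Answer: 1/109423 ≈ 9.1389e-6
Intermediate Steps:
1/(13357 + t) = 1/(13357 + 96066) = 1/109423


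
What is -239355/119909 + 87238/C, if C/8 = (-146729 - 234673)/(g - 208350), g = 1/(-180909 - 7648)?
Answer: 205408351615416996241/34493510688563304 ≈ 5955.0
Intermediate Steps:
g = -1/188557 (g = 1/(-188557) = -1/188557 ≈ -5.3034e-6)
C = 575328135312/39285850951 (C = 8*((-146729 - 234673)/(-1/188557 - 208350)) = 8*(-381402/(-39285850951/188557)) = 8*(-381402*(-188557/39285850951)) = 8*(71916016914/39285850951) = 575328135312/39285850951 ≈ 14.645)
-239355/119909 + 87238/C = -239355/119909 + 87238/(575328135312/39285850951) = -239355*1/119909 + 87238*(39285850951/575328135312) = -239355/119909 + 1713609532631669/287664067656 = 205408351615416996241/34493510688563304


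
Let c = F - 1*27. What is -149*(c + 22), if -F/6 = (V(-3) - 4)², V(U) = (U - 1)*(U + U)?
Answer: 358345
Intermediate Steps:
V(U) = 2*U*(-1 + U) (V(U) = (-1 + U)*(2*U) = 2*U*(-1 + U))
F = -2400 (F = -6*(2*(-3)*(-1 - 3) - 4)² = -6*(2*(-3)*(-4) - 4)² = -6*(24 - 4)² = -6*20² = -6*400 = -2400)
c = -2427 (c = -2400 - 1*27 = -2400 - 27 = -2427)
-149*(c + 22) = -149*(-2427 + 22) = -149*(-2405) = 358345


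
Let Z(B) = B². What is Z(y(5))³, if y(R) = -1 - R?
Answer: 46656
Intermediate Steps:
Z(y(5))³ = ((-1 - 1*5)²)³ = ((-1 - 5)²)³ = ((-6)²)³ = 36³ = 46656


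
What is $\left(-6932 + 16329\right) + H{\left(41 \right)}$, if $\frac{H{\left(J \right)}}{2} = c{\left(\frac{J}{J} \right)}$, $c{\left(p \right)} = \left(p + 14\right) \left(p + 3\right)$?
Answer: $9517$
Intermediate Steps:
$c{\left(p \right)} = \left(3 + p\right) \left(14 + p\right)$ ($c{\left(p \right)} = \left(14 + p\right) \left(3 + p\right) = \left(3 + p\right) \left(14 + p\right)$)
$H{\left(J \right)} = 120$ ($H{\left(J \right)} = 2 \left(42 + \left(\frac{J}{J}\right)^{2} + 17 \frac{J}{J}\right) = 2 \left(42 + 1^{2} + 17 \cdot 1\right) = 2 \left(42 + 1 + 17\right) = 2 \cdot 60 = 120$)
$\left(-6932 + 16329\right) + H{\left(41 \right)} = \left(-6932 + 16329\right) + 120 = 9397 + 120 = 9517$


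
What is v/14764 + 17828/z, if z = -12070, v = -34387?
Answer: -339131841/89100740 ≈ -3.8062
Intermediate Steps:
v/14764 + 17828/z = -34387/14764 + 17828/(-12070) = -34387*1/14764 + 17828*(-1/12070) = -34387/14764 - 8914/6035 = -339131841/89100740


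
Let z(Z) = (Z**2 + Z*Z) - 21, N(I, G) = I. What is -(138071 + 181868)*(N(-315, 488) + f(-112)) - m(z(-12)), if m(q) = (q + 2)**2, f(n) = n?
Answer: 136541592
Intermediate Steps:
z(Z) = -21 + 2*Z**2 (z(Z) = (Z**2 + Z**2) - 21 = 2*Z**2 - 21 = -21 + 2*Z**2)
m(q) = (2 + q)**2
-(138071 + 181868)*(N(-315, 488) + f(-112)) - m(z(-12)) = -(138071 + 181868)*(-315 - 112) - (2 + (-21 + 2*(-12)**2))**2 = -319939*(-427) - (2 + (-21 + 2*144))**2 = -1*(-136613953) - (2 + (-21 + 288))**2 = 136613953 - (2 + 267)**2 = 136613953 - 1*269**2 = 136613953 - 1*72361 = 136613953 - 72361 = 136541592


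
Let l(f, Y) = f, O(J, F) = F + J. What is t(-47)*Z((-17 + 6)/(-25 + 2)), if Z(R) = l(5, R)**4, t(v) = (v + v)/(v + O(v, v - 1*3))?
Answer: 29375/72 ≈ 407.99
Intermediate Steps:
t(v) = 2*v/(-3 + 3*v) (t(v) = (v + v)/(v + ((v - 1*3) + v)) = (2*v)/(v + ((v - 3) + v)) = (2*v)/(v + ((-3 + v) + v)) = (2*v)/(v + (-3 + 2*v)) = (2*v)/(-3 + 3*v) = 2*v/(-3 + 3*v))
Z(R) = 625 (Z(R) = 5**4 = 625)
t(-47)*Z((-17 + 6)/(-25 + 2)) = ((2/3)*(-47)/(-1 - 47))*625 = ((2/3)*(-47)/(-48))*625 = ((2/3)*(-47)*(-1/48))*625 = (47/72)*625 = 29375/72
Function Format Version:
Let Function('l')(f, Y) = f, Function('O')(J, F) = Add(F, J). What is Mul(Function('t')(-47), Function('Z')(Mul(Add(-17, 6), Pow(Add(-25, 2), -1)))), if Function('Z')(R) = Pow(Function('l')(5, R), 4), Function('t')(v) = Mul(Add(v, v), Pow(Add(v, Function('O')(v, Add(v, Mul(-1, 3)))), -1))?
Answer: Rational(29375, 72) ≈ 407.99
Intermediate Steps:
Function('t')(v) = Mul(2, v, Pow(Add(-3, Mul(3, v)), -1)) (Function('t')(v) = Mul(Add(v, v), Pow(Add(v, Add(Add(v, Mul(-1, 3)), v)), -1)) = Mul(Mul(2, v), Pow(Add(v, Add(Add(v, -3), v)), -1)) = Mul(Mul(2, v), Pow(Add(v, Add(Add(-3, v), v)), -1)) = Mul(Mul(2, v), Pow(Add(v, Add(-3, Mul(2, v))), -1)) = Mul(Mul(2, v), Pow(Add(-3, Mul(3, v)), -1)) = Mul(2, v, Pow(Add(-3, Mul(3, v)), -1)))
Function('Z')(R) = 625 (Function('Z')(R) = Pow(5, 4) = 625)
Mul(Function('t')(-47), Function('Z')(Mul(Add(-17, 6), Pow(Add(-25, 2), -1)))) = Mul(Mul(Rational(2, 3), -47, Pow(Add(-1, -47), -1)), 625) = Mul(Mul(Rational(2, 3), -47, Pow(-48, -1)), 625) = Mul(Mul(Rational(2, 3), -47, Rational(-1, 48)), 625) = Mul(Rational(47, 72), 625) = Rational(29375, 72)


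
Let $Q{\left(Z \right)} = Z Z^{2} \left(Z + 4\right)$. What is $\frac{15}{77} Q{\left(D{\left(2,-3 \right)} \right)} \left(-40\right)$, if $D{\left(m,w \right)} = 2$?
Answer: $- \frac{28800}{77} \approx -374.03$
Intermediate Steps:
$Q{\left(Z \right)} = Z^{3} \left(4 + Z\right)$
$\frac{15}{77} Q{\left(D{\left(2,-3 \right)} \right)} \left(-40\right) = \frac{15}{77} \cdot 2^{3} \left(4 + 2\right) \left(-40\right) = 15 \cdot \frac{1}{77} \cdot 8 \cdot 6 \left(-40\right) = \frac{15}{77} \cdot 48 \left(-40\right) = \frac{720}{77} \left(-40\right) = - \frac{28800}{77}$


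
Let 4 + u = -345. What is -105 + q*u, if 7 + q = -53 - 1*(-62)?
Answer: -803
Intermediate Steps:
u = -349 (u = -4 - 345 = -349)
q = 2 (q = -7 + (-53 - 1*(-62)) = -7 + (-53 + 62) = -7 + 9 = 2)
-105 + q*u = -105 + 2*(-349) = -105 - 698 = -803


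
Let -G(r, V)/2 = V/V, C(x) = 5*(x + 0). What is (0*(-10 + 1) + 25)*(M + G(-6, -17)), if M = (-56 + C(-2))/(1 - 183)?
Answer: -3725/91 ≈ -40.934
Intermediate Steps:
C(x) = 5*x
M = 33/91 (M = (-56 + 5*(-2))/(1 - 183) = (-56 - 10)/(-182) = -66*(-1/182) = 33/91 ≈ 0.36264)
G(r, V) = -2 (G(r, V) = -2*V/V = -2*1 = -2)
(0*(-10 + 1) + 25)*(M + G(-6, -17)) = (0*(-10 + 1) + 25)*(33/91 - 2) = (0*(-9) + 25)*(-149/91) = (0 + 25)*(-149/91) = 25*(-149/91) = -3725/91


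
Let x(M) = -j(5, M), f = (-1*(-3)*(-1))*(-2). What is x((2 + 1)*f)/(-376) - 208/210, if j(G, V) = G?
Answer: -38579/39480 ≈ -0.97718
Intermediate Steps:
f = 6 (f = (3*(-1))*(-2) = -3*(-2) = 6)
x(M) = -5 (x(M) = -1*5 = -5)
x((2 + 1)*f)/(-376) - 208/210 = -5/(-376) - 208/210 = -5*(-1/376) - 208*1/210 = 5/376 - 104/105 = -38579/39480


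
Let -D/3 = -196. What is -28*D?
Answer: -16464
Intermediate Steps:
D = 588 (D = -3*(-196) = 588)
-28*D = -28*588 = -16464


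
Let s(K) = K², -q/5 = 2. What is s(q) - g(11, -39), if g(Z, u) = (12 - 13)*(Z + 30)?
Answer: 141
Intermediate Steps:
q = -10 (q = -5*2 = -10)
g(Z, u) = -30 - Z (g(Z, u) = -(30 + Z) = -30 - Z)
s(q) - g(11, -39) = (-10)² - (-30 - 1*11) = 100 - (-30 - 11) = 100 - 1*(-41) = 100 + 41 = 141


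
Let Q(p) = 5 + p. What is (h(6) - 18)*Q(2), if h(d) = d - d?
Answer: -126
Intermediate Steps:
h(d) = 0
(h(6) - 18)*Q(2) = (0 - 18)*(5 + 2) = -18*7 = -126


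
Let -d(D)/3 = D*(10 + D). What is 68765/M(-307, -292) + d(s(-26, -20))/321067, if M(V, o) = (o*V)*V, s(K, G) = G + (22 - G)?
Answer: -80201907551/8835991155436 ≈ -0.0090767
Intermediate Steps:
s(K, G) = 22
d(D) = -3*D*(10 + D)
M(V, o) = o*V² (M(V, o) = (V*o)*V = o*V²)
68765/M(-307, -292) + d(s(-26, -20))/321067 = 68765/((-292*(-307)²)) - 3*22*(10 + 22)/321067 = 68765/((-292*94249)) - 3*22*32*(1/321067) = 68765/(-27520708) - 2112*1/321067 = 68765*(-1/27520708) - 2112/321067 = -68765/27520708 - 2112/321067 = -80201907551/8835991155436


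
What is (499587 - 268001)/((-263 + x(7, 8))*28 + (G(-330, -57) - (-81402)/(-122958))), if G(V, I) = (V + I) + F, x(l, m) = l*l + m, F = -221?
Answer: -4745891898/130676935 ≈ -36.318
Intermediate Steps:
x(l, m) = m + l**2 (x(l, m) = l**2 + m = m + l**2)
G(V, I) = -221 + I + V (G(V, I) = (V + I) - 221 = (I + V) - 221 = -221 + I + V)
(499587 - 268001)/((-263 + x(7, 8))*28 + (G(-330, -57) - (-81402)/(-122958))) = (499587 - 268001)/((-263 + (8 + 7**2))*28 + ((-221 - 57 - 330) - (-81402)/(-122958))) = 231586/((-263 + (8 + 49))*28 + (-608 - (-81402)*(-1)/122958)) = 231586/((-263 + 57)*28 + (-608 - 1*13567/20493)) = 231586/(-206*28 + (-608 - 13567/20493)) = 231586/(-5768 - 12473311/20493) = 231586/(-130676935/20493) = 231586*(-20493/130676935) = -4745891898/130676935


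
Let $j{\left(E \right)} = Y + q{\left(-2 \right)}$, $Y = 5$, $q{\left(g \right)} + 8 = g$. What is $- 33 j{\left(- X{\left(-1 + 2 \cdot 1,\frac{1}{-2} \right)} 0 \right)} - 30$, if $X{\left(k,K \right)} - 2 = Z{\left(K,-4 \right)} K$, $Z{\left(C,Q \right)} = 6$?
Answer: $135$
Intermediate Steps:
$q{\left(g \right)} = -8 + g$
$X{\left(k,K \right)} = 2 + 6 K$
$j{\left(E \right)} = -5$ ($j{\left(E \right)} = 5 - 10 = -5$)
$- 33 j{\left(- X{\left(-1 + 2 \cdot 1,\frac{1}{-2} \right)} 0 \right)} - 30 = \left(-33\right) \left(-5\right) - 30 = 165 - 30 = 135$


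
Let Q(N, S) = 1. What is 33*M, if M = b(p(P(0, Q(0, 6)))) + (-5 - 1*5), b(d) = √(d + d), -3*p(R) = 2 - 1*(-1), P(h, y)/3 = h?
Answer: -330 + 33*I*√2 ≈ -330.0 + 46.669*I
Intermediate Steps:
P(h, y) = 3*h
p(R) = -1 (p(R) = -(2 - 1*(-1))/3 = -(2 + 1)/3 = -⅓*3 = -1)
b(d) = √2*√d (b(d) = √(2*d) = √2*√d)
M = -10 + I*√2 (M = √2*√(-1) + (-5 - 1*5) = √2*I + (-5 - 5) = I*√2 - 10 = -10 + I*√2 ≈ -10.0 + 1.4142*I)
33*M = 33*(-10 + I*√2) = -330 + 33*I*√2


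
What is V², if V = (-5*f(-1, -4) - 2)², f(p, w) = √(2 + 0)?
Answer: 3716 + 2160*√2 ≈ 6770.7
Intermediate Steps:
f(p, w) = √2
V = (-2 - 5*√2)² (V = (-5*√2 - 2)² = (-2 - 5*√2)² ≈ 82.284)
V² = (54 + 20*√2)²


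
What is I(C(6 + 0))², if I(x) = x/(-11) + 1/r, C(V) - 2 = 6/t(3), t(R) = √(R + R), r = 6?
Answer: 217/4356 + √6/363 ≈ 0.056564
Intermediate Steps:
t(R) = √2*√R (t(R) = √(2*R) = √2*√R)
C(V) = 2 + √6 (C(V) = 2 + 6/((√2*√3)) = 2 + 6/(√6) = 2 + 6*(√6/6) = 2 + √6)
I(x) = ⅙ - x/11 (I(x) = x/(-11) + 1/6 = x*(-1/11) + 1*(⅙) = -x/11 + ⅙ = ⅙ - x/11)
I(C(6 + 0))² = (⅙ - (2 + √6)/11)² = (⅙ + (-2/11 - √6/11))² = (-1/66 - √6/11)²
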